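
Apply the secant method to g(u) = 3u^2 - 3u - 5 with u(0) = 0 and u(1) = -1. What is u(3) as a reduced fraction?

-15/17

g(0) = -5, g(-1) = 1. u(2) = (-1) - 1·((-1) - 0)/(1 - (-5)) = -5/6.
g(-1) = 1, g(-5/6) = -5/12. u(3) = (-5/6) - (-5/12)·((-5/6) - (-1))/((-5/12) - 1) = -15/17.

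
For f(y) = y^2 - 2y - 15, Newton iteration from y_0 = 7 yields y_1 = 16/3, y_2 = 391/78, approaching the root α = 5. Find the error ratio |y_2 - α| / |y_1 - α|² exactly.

y_1 - α = 16/3 - 5 = 1/3, so |y_1 - α| = 1/3.
y_2 - α = 391/78 - 5 = 1/78, so |y_2 - α| = 1/78.
|y_1 - α|² = 1/9.
Ratio = (1/78) / (1/9) = 3/26.

3/26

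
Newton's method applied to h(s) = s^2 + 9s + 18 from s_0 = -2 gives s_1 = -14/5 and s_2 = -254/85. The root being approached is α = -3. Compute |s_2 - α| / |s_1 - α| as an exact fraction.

1/17

s_1 - α = -14/5 - (-3) = -14/5 + 3 = 1/5, so |s_1 - α| = 1/5.
s_2 - α = -254/85 - (-3) = -254/85 + 3 = 1/85, so |s_2 - α| = 1/85.
Ratio = (1/85) / (1/5) = 1/17.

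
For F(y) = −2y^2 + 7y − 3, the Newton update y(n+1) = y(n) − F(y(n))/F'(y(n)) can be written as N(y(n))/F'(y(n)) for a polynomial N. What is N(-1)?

F'(y) = −4y + 7.
N(y) = y·F'(y) − F(y) = y·(−4y + 7) − (−2y^2 + 7y − 3) = −2y^2 + 3.
N(-1) = 1.

1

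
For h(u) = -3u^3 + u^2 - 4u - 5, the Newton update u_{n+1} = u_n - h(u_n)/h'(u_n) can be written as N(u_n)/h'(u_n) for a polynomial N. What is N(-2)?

57

h'(u) = -9u^2 + 2u - 4.
N(u) = u·h'(u) - h(u) = u·(-9u^2 + 2u - 4) - (-3u^3 + u^2 - 4u - 5) = -6u^3 + u^2 + 5.
N(-2) = 57.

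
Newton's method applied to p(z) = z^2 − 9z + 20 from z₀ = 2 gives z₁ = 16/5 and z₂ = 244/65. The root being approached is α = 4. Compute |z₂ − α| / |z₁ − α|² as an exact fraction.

z₁ − α = 16/5 − 4 = −4/5, so |z₁ − α| = 4/5.
z₂ − α = 244/65 − 4 = −16/65, so |z₂ − α| = 16/65.
|z₁ − α|² = 16/25.
Ratio = (16/65) / (16/25) = 5/13.

5/13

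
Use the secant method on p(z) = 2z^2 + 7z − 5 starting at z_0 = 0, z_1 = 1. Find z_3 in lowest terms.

55/91

p(0) = −5, p(1) = 4. z_2 = 1 − 4·(1 − 0)/(4 − (−5)) = 5/9.
p(1) = 4, p(5/9) = −40/81. z_3 = (5/9) − (−40/81)·((5/9) − 1)/((−40/81) − 4) = 55/91.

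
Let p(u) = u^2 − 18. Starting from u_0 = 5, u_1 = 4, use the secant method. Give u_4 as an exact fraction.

11960/2819

p(5) = 7, p(4) = −2. u_2 = 4 − (−2)·(4 − 5)/((−2) − 7) = 38/9.
p(4) = −2, p(38/9) = −14/81. u_3 = (38/9) − (−14/81)·((38/9) − 4)/((−14/81) − (−2)) = 157/37.
p(38/9) = −14/81, p(157/37) = 7/1369. u_4 = (157/37) − (7/1369)·((157/37) − (38/9))/((7/1369) − (−14/81)) = 11960/2819.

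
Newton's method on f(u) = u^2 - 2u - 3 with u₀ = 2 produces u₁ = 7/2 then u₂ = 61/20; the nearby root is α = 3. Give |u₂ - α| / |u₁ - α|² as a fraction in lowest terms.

1/5

u₁ - α = 7/2 - 3 = 1/2, so |u₁ - α| = 1/2.
u₂ - α = 61/20 - 3 = 1/20, so |u₂ - α| = 1/20.
|u₁ - α|² = 1/4.
Ratio = (1/20) / (1/4) = 1/5.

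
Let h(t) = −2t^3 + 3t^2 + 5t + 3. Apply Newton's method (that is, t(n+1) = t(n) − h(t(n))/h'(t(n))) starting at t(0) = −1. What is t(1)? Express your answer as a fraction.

−4/7

h'(t) = −6t^2 + 6t + 5.
h(−1) = 3, h'(−1) = −7, so t(1) = (−1) − 3/(−7) = −4/7.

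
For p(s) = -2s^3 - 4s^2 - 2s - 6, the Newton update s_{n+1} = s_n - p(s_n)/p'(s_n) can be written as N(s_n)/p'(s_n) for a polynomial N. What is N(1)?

-2

p'(s) = -6s^2 - 8s - 2.
N(s) = s·p'(s) - p(s) = s·(-6s^2 - 8s - 2) - (-2s^3 - 4s^2 - 2s - 6) = -4s^3 - 4s^2 + 6.
N(1) = -2.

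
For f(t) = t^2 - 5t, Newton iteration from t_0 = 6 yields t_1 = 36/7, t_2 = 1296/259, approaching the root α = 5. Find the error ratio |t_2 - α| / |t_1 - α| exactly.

1/37

t_1 - α = 36/7 - 5 = 1/7, so |t_1 - α| = 1/7.
t_2 - α = 1296/259 - 5 = 1/259, so |t_2 - α| = 1/259.
Ratio = (1/259) / (1/7) = 1/37.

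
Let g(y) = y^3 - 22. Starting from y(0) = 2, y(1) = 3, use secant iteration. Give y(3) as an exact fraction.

g(2) = -14, g(3) = 5. y(2) = 3 - 5·(3 - 2)/(5 - (-14)) = 52/19.
g(3) = 5, g(52/19) = -10290/6859. y(3) = (52/19) - (-10290/6859)·((52/19) - 3)/((-10290/6859) - 5) = 24946/8917.

24946/8917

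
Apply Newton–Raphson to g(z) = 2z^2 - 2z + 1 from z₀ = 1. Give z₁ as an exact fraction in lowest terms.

1/2

g'(z) = 4z - 2.
g(1) = 1, g'(1) = 2, so z₁ = 1 - 1/2 = 1/2.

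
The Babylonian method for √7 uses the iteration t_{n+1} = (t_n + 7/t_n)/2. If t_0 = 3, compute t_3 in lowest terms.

t_1 = (3 + 7/3)/2 = 8/3.
t_2 = (8/3 + 7/(8/3))/2 = 127/48.
t_3 = (127/48 + 7/(127/48))/2 = 32257/12192.

32257/12192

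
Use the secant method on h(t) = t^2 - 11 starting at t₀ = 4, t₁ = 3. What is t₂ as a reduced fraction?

h(4) = 5, h(3) = -2. t₂ = 3 - (-2)·(3 - 4)/((-2) - 5) = 23/7.

23/7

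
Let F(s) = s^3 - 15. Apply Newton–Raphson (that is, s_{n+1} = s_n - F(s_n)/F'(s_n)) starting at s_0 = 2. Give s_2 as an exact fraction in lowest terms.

F'(s) = 3s^2.
F(2) = -7, F'(2) = 12, so s_1 = 2 - (-7)/12 = 31/12.
F(31/12) = 3871/1728, F'(31/12) = 961/48, so s_2 = (31/12) - (3871/1728)/(961/48) = 42751/17298.

42751/17298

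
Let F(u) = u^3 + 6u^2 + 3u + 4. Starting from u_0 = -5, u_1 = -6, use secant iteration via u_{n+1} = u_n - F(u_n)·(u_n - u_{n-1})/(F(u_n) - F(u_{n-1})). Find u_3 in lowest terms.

-106/19

F(-5) = 14, F(-6) = -14. u_2 = (-6) - (-14)·((-6) - (-5))/((-14) - 14) = -11/2.
F(-6) = -14, F(-11/2) = 21/8. u_3 = (-11/2) - (21/8)·((-11/2) - (-6))/((21/8) - (-14)) = -106/19.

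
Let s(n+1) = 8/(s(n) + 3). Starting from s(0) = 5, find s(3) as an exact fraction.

s(1) = 8/(5 + 3) = 1.
s(2) = 8/(1 + 3) = 2.
s(3) = 8/(2 + 3) = 8/5.

8/5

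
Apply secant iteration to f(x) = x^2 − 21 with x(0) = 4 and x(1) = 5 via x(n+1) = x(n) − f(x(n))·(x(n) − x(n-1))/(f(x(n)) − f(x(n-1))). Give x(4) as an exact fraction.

f(4) = −5, f(5) = 4. x(2) = 5 − 4·(5 − 4)/(4 − (−5)) = 41/9.
f(5) = 4, f(41/9) = −20/81. x(3) = (41/9) − (−20/81)·((41/9) − 5)/((−20/81) − 4) = 197/43.
f(41/9) = −20/81, f(197/43) = −20/1849. x(4) = (197/43) − (−20/1849)·((197/43) − (41/9))/((−20/1849) − (−20/81)) = 4051/884.

4051/884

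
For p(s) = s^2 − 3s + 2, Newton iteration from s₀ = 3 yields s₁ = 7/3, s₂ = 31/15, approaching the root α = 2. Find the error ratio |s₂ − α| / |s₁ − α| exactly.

1/5

s₁ − α = 7/3 − 2 = 1/3, so |s₁ − α| = 1/3.
s₂ − α = 31/15 − 2 = 1/15, so |s₂ − α| = 1/15.
Ratio = (1/15) / (1/3) = 1/5.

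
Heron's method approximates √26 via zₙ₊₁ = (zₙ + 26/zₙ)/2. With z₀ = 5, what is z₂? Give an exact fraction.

z₁ = (5 + 26/5)/2 = 51/10.
z₂ = (51/10 + 26/(51/10))/2 = 5201/1020.

5201/1020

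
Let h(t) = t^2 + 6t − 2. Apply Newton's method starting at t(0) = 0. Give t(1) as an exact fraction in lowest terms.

h'(t) = 2t + 6.
h(0) = −2, h'(0) = 6, so t(1) = 0 − (−2)/6 = 1/3.

1/3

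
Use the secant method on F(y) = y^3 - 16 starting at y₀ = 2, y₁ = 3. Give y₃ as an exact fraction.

19990/7987

F(2) = -8, F(3) = 11. y₂ = 3 - 11·(3 - 2)/(11 - (-8)) = 46/19.
F(3) = 11, F(46/19) = -12408/6859. y₃ = (46/19) - (-12408/6859)·((46/19) - 3)/((-12408/6859) - 11) = 19990/7987.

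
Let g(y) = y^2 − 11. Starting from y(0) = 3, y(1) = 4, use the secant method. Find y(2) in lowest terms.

g(3) = −2, g(4) = 5. y(2) = 4 − 5·(4 − 3)/(5 − (−2)) = 23/7.

23/7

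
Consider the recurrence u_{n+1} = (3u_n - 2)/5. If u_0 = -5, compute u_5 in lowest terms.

u_1 = (3·(-5) - 2)/5 = -17/5.
u_2 = (3·(-17/5) - 2)/5 = -61/25.
u_3 = (3·(-61/25) - 2)/5 = -233/125.
u_4 = (3·(-233/125) - 2)/5 = -949/625.
u_5 = (3·(-949/625) - 2)/5 = -4097/3125.

-4097/3125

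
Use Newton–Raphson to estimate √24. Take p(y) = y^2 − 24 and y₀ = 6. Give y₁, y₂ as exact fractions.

y₁ = 5, y₂ = 49/10

p'(y) = 2y.
p(6) = 12, p'(6) = 12, so y₁ = 6 − 12/12 = 5.
p(5) = 1, p'(5) = 10, so y₂ = 5 − 1/10 = 49/10.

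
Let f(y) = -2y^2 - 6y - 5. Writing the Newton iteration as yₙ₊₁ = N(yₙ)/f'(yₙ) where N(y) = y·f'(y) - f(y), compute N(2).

-3

f'(y) = -4y - 6.
N(y) = y·f'(y) - f(y) = y·(-4y - 6) - (-2y^2 - 6y - 5) = -2y^2 + 5.
N(2) = -3.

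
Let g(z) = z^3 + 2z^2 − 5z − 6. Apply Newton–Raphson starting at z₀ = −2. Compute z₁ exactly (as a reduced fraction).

g'(z) = 3z^2 + 4z − 5.
g(−2) = 4, g'(−2) = −1, so z₁ = (−2) − 4/(−1) = 2.

2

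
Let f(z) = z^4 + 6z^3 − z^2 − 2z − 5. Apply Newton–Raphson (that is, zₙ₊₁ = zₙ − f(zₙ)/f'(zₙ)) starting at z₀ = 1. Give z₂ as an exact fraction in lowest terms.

f'(z) = 4z^3 + 18z^2 − 2z − 2.
f(1) = −1, f'(1) = 18, so z₁ = 1 − (−1)/18 = 19/18.
f(19/18) = 7633/104976, f'(19/18) = 15053/729, so z₂ = (19/18) − (7633/104976)/(15053/729) = 760141/722544.

760141/722544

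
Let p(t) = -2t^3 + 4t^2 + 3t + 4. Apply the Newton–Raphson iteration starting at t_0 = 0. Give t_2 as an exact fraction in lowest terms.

-68/99

p'(t) = -6t^2 + 8t + 3.
p(0) = 4, p'(0) = 3, so t_1 = 0 - 4/3 = -4/3.
p(-4/3) = 320/27, p'(-4/3) = -55/3, so t_2 = (-4/3) - (320/27)/(-55/3) = -68/99.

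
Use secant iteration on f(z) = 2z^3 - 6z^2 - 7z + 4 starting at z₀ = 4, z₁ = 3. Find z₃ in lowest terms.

48284/12553

f(4) = 8, f(3) = -17. z₂ = 3 - (-17)·(3 - 4)/((-17) - 8) = 92/25.
f(3) = -17, f(92/25) = -52224/15625. z₃ = (92/25) - (-52224/15625)·((92/25) - 3)/((-52224/15625) - (-17)) = 48284/12553.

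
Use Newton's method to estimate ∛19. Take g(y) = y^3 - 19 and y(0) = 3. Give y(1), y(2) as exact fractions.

y(1) = 73/27, y(2) = 1152011/431649

g'(y) = 3y^2.
g(3) = 8, g'(3) = 27, so y(1) = 3 - 8/27 = 73/27.
g(73/27) = 15040/19683, g'(73/27) = 5329/243, so y(2) = (73/27) - (15040/19683)/(5329/243) = 1152011/431649.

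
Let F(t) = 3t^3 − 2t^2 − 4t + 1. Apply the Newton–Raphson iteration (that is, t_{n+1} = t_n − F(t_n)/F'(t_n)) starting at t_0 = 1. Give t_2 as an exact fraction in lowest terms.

F'(t) = 9t^2 − 4t − 4.
F(1) = −2, F'(1) = 1, so t_1 = 1 − (−2)/1 = 3.
F(3) = 52, F'(3) = 65, so t_2 = 3 − 52/65 = 11/5.

11/5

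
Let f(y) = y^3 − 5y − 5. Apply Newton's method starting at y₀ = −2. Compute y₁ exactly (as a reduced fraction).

−11/7

f'(y) = 3y^2 − 5.
f(−2) = −3, f'(−2) = 7, so y₁ = (−2) − (−3)/7 = −11/7.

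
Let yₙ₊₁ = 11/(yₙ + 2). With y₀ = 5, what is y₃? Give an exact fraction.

y₁ = 11/(5 + 2) = 11/7.
y₂ = 11/(11/7 + 2) = 77/25.
y₃ = 11/(77/25 + 2) = 275/127.

275/127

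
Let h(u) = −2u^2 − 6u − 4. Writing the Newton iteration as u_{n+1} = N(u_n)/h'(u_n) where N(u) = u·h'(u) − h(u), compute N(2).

h'(u) = −4u − 6.
N(u) = u·h'(u) − h(u) = u·(−4u − 6) − (−2u^2 − 6u − 4) = −2u^2 + 4.
N(2) = −4.

−4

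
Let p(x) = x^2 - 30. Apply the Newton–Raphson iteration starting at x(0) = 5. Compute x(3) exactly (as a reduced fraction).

p'(x) = 2x.
p(5) = -5, p'(5) = 10, so x(1) = 5 - (-5)/10 = 11/2.
p(11/2) = 1/4, p'(11/2) = 11, so x(2) = (11/2) - (1/4)/11 = 241/44.
p(241/44) = 1/1936, p'(241/44) = 241/22, so x(3) = (241/44) - (1/1936)/(241/22) = 116161/21208.

116161/21208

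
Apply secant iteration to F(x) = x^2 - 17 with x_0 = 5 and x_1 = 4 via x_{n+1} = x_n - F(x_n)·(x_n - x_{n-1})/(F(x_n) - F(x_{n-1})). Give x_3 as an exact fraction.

301/73

F(5) = 8, F(4) = -1. x_2 = 4 - (-1)·(4 - 5)/((-1) - 8) = 37/9.
F(4) = -1, F(37/9) = -8/81. x_3 = (37/9) - (-8/81)·((37/9) - 4)/((-8/81) - (-1)) = 301/73.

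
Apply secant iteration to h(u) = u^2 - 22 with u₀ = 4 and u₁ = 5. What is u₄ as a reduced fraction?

1909/407

h(4) = -6, h(5) = 3. u₂ = 5 - 3·(5 - 4)/(3 - (-6)) = 14/3.
h(5) = 3, h(14/3) = -2/9. u₃ = (14/3) - (-2/9)·((14/3) - 5)/((-2/9) - 3) = 136/29.
h(14/3) = -2/9, h(136/29) = -6/841. u₄ = (136/29) - (-6/841)·((136/29) - (14/3))/((-6/841) - (-2/9)) = 1909/407.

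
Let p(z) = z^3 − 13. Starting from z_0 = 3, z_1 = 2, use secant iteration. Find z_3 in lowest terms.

p(3) = 14, p(2) = −5. z_2 = 2 − (−5)·(2 − 3)/((−5) − 14) = 43/19.
p(2) = −5, p(43/19) = −9660/6859. z_3 = (43/19) − (−9660/6859)·((43/19) − 2)/((−9660/6859) − (−5)) = 11659/4927.

11659/4927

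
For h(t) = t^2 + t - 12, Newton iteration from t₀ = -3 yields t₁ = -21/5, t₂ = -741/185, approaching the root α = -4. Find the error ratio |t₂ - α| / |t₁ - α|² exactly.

5/37

t₁ - α = -21/5 - (-4) = -21/5 + 4 = -1/5, so |t₁ - α| = 1/5.
t₂ - α = -741/185 - (-4) = -741/185 + 4 = -1/185, so |t₂ - α| = 1/185.
|t₁ - α|² = 1/25.
Ratio = (1/185) / (1/25) = 5/37.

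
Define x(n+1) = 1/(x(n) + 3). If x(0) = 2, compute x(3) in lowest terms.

16/53

x(1) = 1/(2 + 3) = 1/5.
x(2) = 1/(1/5 + 3) = 5/16.
x(3) = 1/(5/16 + 3) = 16/53.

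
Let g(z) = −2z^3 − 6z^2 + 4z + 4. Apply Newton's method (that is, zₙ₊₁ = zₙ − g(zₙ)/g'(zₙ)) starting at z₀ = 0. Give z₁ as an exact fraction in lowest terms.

g'(z) = −6z^2 − 12z + 4.
g(0) = 4, g'(0) = 4, so z₁ = 0 − 4/4 = −1.

−1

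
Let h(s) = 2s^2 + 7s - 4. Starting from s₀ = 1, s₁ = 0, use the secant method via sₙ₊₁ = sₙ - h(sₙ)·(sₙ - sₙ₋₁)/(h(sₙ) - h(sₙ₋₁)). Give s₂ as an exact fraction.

4/9

h(1) = 5, h(0) = -4. s₂ = 0 - (-4)·(0 - 1)/((-4) - 5) = 4/9.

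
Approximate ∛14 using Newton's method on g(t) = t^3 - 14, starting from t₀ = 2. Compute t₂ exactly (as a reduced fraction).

g'(t) = 3t^2.
g(2) = -6, g'(2) = 12, so t₁ = 2 - (-6)/12 = 5/2.
g(5/2) = 13/8, g'(5/2) = 75/4, so t₂ = (5/2) - (13/8)/(75/4) = 181/75.

181/75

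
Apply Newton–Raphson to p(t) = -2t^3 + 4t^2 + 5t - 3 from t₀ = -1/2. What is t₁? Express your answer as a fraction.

-9

p'(t) = -6t^2 + 8t + 5.
p(-1/2) = -17/4, p'(-1/2) = -1/2, so t₁ = (-1/2) - (-17/4)/(-1/2) = -9.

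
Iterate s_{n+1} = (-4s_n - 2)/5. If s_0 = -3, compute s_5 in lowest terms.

86/125

s_1 = (-4·(-3) - 2)/5 = 2.
s_2 = (-4·2 - 2)/5 = -2.
s_3 = (-4·(-2) - 2)/5 = 6/5.
s_4 = (-4·(6/5) - 2)/5 = -34/25.
s_5 = (-4·(-34/25) - 2)/5 = 86/125.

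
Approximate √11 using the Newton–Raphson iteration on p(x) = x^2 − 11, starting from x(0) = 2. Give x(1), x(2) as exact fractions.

x(1) = 15/4, x(2) = 401/120

p'(x) = 2x.
p(2) = −7, p'(2) = 4, so x(1) = 2 − (−7)/4 = 15/4.
p(15/4) = 49/16, p'(15/4) = 15/2, so x(2) = (15/4) − (49/16)/(15/2) = 401/120.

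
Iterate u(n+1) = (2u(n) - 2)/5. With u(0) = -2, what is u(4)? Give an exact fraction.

-438/625

u(1) = (2·(-2) - 2)/5 = -6/5.
u(2) = (2·(-6/5) - 2)/5 = -22/25.
u(3) = (2·(-22/25) - 2)/5 = -94/125.
u(4) = (2·(-94/125) - 2)/5 = -438/625.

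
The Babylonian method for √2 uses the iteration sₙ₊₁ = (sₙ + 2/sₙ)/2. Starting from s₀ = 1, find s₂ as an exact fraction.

17/12

s₁ = (1 + 2/1)/2 = 3/2.
s₂ = (3/2 + 2/(3/2))/2 = 17/12.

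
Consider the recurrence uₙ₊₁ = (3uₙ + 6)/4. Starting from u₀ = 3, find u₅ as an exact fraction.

5415/1024

u₁ = (3·3 + 6)/4 = 15/4.
u₂ = (3·(15/4) + 6)/4 = 69/16.
u₃ = (3·(69/16) + 6)/4 = 303/64.
u₄ = (3·(303/64) + 6)/4 = 1293/256.
u₅ = (3·(1293/256) + 6)/4 = 5415/1024.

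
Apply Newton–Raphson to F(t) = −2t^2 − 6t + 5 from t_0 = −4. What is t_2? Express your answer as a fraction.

−1619/440

F'(t) = −4t − 6.
F(−4) = −3, F'(−4) = 10, so t_1 = (−4) − (−3)/10 = −37/10.
F(−37/10) = −9/50, F'(−37/10) = 44/5, so t_2 = (−37/10) − (−9/50)/(44/5) = −1619/440.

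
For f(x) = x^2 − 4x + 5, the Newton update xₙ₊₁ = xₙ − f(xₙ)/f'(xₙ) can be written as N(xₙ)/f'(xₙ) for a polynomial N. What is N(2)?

f'(x) = 2x − 4.
N(x) = x·f'(x) − f(x) = x·(2x − 4) − (x^2 − 4x + 5) = x^2 − 5.
N(2) = −1.

−1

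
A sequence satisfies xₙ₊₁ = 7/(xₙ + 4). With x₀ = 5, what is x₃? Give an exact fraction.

301/235

x₁ = 7/(5 + 4) = 7/9.
x₂ = 7/(7/9 + 4) = 63/43.
x₃ = 7/(63/43 + 4) = 301/235.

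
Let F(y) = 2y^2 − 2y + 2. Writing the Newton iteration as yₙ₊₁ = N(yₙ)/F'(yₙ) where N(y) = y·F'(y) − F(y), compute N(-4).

30

F'(y) = 4y − 2.
N(y) = y·F'(y) − F(y) = y·(4y − 2) − (2y^2 − 2y + 2) = 2y^2 − 2.
N(-4) = 30.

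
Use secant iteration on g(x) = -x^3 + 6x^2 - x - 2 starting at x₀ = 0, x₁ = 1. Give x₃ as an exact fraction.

17/25

g(0) = -2, g(1) = 2. x₂ = 1 - 2·(1 - 0)/(2 - (-2)) = 1/2.
g(1) = 2, g(1/2) = -9/8. x₃ = (1/2) - (-9/8)·((1/2) - 1)/((-9/8) - 2) = 17/25.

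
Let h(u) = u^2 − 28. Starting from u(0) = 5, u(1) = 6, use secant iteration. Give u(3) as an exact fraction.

h(5) = −3, h(6) = 8. u(2) = 6 − 8·(6 − 5)/(8 − (−3)) = 58/11.
h(6) = 8, h(58/11) = −24/121. u(3) = (58/11) − (−24/121)·((58/11) − 6)/((−24/121) − 8) = 164/31.

164/31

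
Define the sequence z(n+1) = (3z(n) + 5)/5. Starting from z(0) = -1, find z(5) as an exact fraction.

6962/3125

z(1) = (3·(-1) + 5)/5 = 2/5.
z(2) = (3·(2/5) + 5)/5 = 31/25.
z(3) = (3·(31/25) + 5)/5 = 218/125.
z(4) = (3·(218/125) + 5)/5 = 1279/625.
z(5) = (3·(1279/625) + 5)/5 = 6962/3125.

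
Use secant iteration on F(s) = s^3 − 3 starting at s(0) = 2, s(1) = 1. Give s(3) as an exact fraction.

291/193

F(2) = 5, F(1) = −2. s(2) = 1 − (−2)·(1 − 2)/((−2) − 5) = 9/7.
F(1) = −2, F(9/7) = −300/343. s(3) = (9/7) − (−300/343)·((9/7) − 1)/((−300/343) − (−2)) = 291/193.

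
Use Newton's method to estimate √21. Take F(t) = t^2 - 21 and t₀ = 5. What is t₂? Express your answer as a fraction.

527/115

F'(t) = 2t.
F(5) = 4, F'(5) = 10, so t₁ = 5 - 4/10 = 23/5.
F(23/5) = 4/25, F'(23/5) = 46/5, so t₂ = (23/5) - (4/25)/(46/5) = 527/115.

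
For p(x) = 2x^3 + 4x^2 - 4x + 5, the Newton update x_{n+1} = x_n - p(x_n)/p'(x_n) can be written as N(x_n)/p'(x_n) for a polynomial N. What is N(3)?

139

p'(x) = 6x^2 + 8x - 4.
N(x) = x·p'(x) - p(x) = x·(6x^2 + 8x - 4) - (2x^3 + 4x^2 - 4x + 5) = 4x^3 + 4x^2 - 5.
N(3) = 139.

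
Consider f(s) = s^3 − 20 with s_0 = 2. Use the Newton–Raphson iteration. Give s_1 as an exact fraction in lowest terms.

3

f'(s) = 3s^2.
f(2) = −12, f'(2) = 12, so s_1 = 2 − (−12)/12 = 3.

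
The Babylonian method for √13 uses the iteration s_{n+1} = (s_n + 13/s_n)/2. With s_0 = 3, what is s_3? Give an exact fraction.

s_1 = (3 + 13/3)/2 = 11/3.
s_2 = (11/3 + 13/(11/3))/2 = 119/33.
s_3 = (119/33 + 13/(119/33))/2 = 14159/3927.

14159/3927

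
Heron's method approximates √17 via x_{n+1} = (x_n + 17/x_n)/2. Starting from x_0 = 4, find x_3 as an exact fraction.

x_1 = (4 + 17/4)/2 = 33/8.
x_2 = (33/8 + 17/(33/8))/2 = 2177/528.
x_3 = (2177/528 + 17/(2177/528))/2 = 9478657/2298912.

9478657/2298912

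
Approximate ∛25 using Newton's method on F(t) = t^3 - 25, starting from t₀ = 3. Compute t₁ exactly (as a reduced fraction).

F'(t) = 3t^2.
F(3) = 2, F'(3) = 27, so t₁ = 3 - 2/27 = 79/27.

79/27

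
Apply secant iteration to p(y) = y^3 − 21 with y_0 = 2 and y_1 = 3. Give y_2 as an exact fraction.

p(2) = −13, p(3) = 6. y_2 = 3 − 6·(3 − 2)/(6 − (−13)) = 51/19.

51/19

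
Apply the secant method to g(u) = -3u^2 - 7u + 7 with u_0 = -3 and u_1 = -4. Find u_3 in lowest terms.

-614/199

g(-3) = 1, g(-4) = -13. u_2 = (-4) - (-13)·((-4) - (-3))/((-13) - 1) = -43/14.
g(-4) = -13, g(-43/14) = 39/196. u_3 = (-43/14) - (39/196)·((-43/14) - (-4))/((39/196) - (-13)) = -614/199.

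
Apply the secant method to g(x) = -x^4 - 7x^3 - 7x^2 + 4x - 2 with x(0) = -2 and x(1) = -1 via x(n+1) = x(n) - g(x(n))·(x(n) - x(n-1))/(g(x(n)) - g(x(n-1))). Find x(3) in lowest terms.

g(-2) = 2, g(-1) = -7. x(2) = (-1) - (-7)·((-1) - (-2))/((-7) - 2) = -16/9.
g(-1) = -7, g(-16/9) = -12418/6561. x(3) = (-16/9) - (-12418/6561)·((-16/9) - (-1))/((-12418/6561) - (-7)) = -9890/4787.

-9890/4787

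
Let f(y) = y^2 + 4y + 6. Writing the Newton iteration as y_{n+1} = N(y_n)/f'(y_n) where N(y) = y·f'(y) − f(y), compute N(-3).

f'(y) = 2y + 4.
N(y) = y·f'(y) − f(y) = y·(2y + 4) − (y^2 + 4y + 6) = y^2 − 6.
N(-3) = 3.

3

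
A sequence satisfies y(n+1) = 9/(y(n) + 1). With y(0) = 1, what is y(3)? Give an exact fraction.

y(1) = 9/(1 + 1) = 9/2.
y(2) = 9/(9/2 + 1) = 18/11.
y(3) = 9/(18/11 + 1) = 99/29.

99/29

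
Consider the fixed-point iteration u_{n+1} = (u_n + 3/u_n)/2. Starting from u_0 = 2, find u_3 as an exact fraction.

u_1 = (2 + 3/2)/2 = 7/4.
u_2 = (7/4 + 3/(7/4))/2 = 97/56.
u_3 = (97/56 + 3/(97/56))/2 = 18817/10864.

18817/10864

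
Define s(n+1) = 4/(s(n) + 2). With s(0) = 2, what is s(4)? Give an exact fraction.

5/4

s(1) = 4/(2 + 2) = 1.
s(2) = 4/(1 + 2) = 4/3.
s(3) = 4/(4/3 + 2) = 6/5.
s(4) = 4/(6/5 + 2) = 5/4.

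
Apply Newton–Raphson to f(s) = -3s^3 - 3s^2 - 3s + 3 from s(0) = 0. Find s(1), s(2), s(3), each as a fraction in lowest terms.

f'(s) = -9s^2 - 6s - 3.
f(0) = 3, f'(0) = -3, so s(1) = 0 - 3/(-3) = 1.
f(1) = -6, f'(1) = -18, so s(2) = 1 - (-6)/(-18) = 2/3.
f(2/3) = -11/9, f'(2/3) = -11, so s(3) = (2/3) - (-11/9)/(-11) = 5/9.

s(1) = 1, s(2) = 2/3, s(3) = 5/9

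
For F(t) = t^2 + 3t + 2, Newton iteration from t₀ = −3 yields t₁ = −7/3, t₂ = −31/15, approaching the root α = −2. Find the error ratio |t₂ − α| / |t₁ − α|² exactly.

3/5

t₁ − α = −7/3 − (−2) = −7/3 + 2 = −1/3, so |t₁ − α| = 1/3.
t₂ − α = −31/15 − (−2) = −31/15 + 2 = −1/15, so |t₂ − α| = 1/15.
|t₁ − α|² = 1/9.
Ratio = (1/15) / (1/9) = 3/5.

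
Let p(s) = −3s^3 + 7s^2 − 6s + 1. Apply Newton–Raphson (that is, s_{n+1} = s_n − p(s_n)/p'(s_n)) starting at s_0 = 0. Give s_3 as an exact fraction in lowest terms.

10989/50854

p'(s) = −9s^2 + 14s − 6.
p(0) = 1, p'(0) = −6, so s_1 = 0 − 1/(−6) = 1/6.
p(1/6) = 13/72, p'(1/6) = −47/12, so s_2 = (1/6) − (13/72)/(−47/12) = 10/47.
p(10/47) = 1183/103823, p'(10/47) = −7574/2209, so s_3 = (10/47) − (1183/103823)/(−7574/2209) = 10989/50854.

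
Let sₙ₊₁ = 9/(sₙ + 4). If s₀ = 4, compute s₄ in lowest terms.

s₁ = 9/(4 + 4) = 9/8.
s₂ = 9/(9/8 + 4) = 72/41.
s₃ = 9/(72/41 + 4) = 369/236.
s₄ = 9/(369/236 + 4) = 2124/1313.

2124/1313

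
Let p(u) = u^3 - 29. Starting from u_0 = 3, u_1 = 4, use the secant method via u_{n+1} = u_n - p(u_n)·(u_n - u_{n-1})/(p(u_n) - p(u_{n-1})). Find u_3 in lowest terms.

p(3) = -2, p(4) = 35. u_2 = 4 - 35·(4 - 3)/(35 - (-2)) = 113/37.
p(4) = 35, p(113/37) = -26040/50653. u_3 = (113/37) - (-26040/50653)·((113/37) - 4)/((-26040/50653) - 35) = 157673/51397.

157673/51397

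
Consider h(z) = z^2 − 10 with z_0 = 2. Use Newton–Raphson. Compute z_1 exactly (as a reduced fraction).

7/2

h'(z) = 2z.
h(2) = −6, h'(2) = 4, so z_1 = 2 − (−6)/4 = 7/2.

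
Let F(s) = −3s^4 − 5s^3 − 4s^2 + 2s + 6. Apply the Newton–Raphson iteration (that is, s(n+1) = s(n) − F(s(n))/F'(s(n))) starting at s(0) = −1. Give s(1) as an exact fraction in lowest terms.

F'(s) = −12s^3 − 15s^2 − 8s + 2.
F(−1) = 2, F'(−1) = 7, so s(1) = (−1) − 2/7 = −9/7.

−9/7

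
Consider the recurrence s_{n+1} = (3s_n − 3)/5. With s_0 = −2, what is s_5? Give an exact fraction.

s_1 = (3·(−2) − 3)/5 = −9/5.
s_2 = (3·(−9/5) − 3)/5 = −42/25.
s_3 = (3·(−42/25) − 3)/5 = −201/125.
s_4 = (3·(−201/125) − 3)/5 = −978/625.
s_5 = (3·(−978/625) − 3)/5 = −4809/3125.

−4809/3125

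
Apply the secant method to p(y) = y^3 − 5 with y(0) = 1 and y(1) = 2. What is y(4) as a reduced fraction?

16480535/9627139

p(1) = −4, p(2) = 3. y(2) = 2 − 3·(2 − 1)/(3 − (−4)) = 11/7.
p(2) = 3, p(11/7) = −384/343. y(3) = (11/7) − (−384/343)·((11/7) − 2)/((−384/343) − 3) = 265/157.
p(11/7) = −384/343, p(265/157) = −739840/3869893. y(4) = (265/157) − (−739840/3869893)·((265/157) − (11/7))/((−739840/3869893) − (−384/343)) = 16480535/9627139.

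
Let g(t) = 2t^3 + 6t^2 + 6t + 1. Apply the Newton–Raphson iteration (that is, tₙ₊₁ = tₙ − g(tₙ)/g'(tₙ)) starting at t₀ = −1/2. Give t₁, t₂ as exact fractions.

g'(t) = 6t^2 + 12t + 6.
g(−1/2) = −3/4, g'(−1/2) = 3/2, so t₁ = (−1/2) − (−3/4)/(3/2) = 0.
g(0) = 1, g'(0) = 6, so t₂ = 0 − 1/6 = −1/6.

t₁ = 0, t₂ = −1/6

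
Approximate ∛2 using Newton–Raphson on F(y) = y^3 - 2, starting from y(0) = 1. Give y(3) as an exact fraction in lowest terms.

1126819/894348

F'(y) = 3y^2.
F(1) = -1, F'(1) = 3, so y(1) = 1 - (-1)/3 = 4/3.
F(4/3) = 10/27, F'(4/3) = 16/3, so y(2) = (4/3) - (10/27)/(16/3) = 91/72.
F(91/72) = 7075/373248, F'(91/72) = 8281/1728, so y(3) = (91/72) - (7075/373248)/(8281/1728) = 1126819/894348.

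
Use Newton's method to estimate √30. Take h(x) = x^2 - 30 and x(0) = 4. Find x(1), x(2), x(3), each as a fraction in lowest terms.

h'(x) = 2x.
h(4) = -14, h'(4) = 8, so x(1) = 4 - (-14)/8 = 23/4.
h(23/4) = 49/16, h'(23/4) = 23/2, so x(2) = (23/4) - (49/16)/(23/2) = 1009/184.
h(1009/184) = 2401/33856, h'(1009/184) = 1009/92, so x(3) = (1009/184) - (2401/33856)/(1009/92) = 2033761/371312.

x(1) = 23/4, x(2) = 1009/184, x(3) = 2033761/371312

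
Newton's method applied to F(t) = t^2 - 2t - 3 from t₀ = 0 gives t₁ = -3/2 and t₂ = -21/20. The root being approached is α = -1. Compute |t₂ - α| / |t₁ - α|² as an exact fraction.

t₁ - α = -3/2 - (-1) = -3/2 + 1 = -1/2, so |t₁ - α| = 1/2.
t₂ - α = -21/20 - (-1) = -21/20 + 1 = -1/20, so |t₂ - α| = 1/20.
|t₁ - α|² = 1/4.
Ratio = (1/20) / (1/4) = 1/5.

1/5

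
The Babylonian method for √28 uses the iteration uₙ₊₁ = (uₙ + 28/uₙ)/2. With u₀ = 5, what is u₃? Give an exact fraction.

62921681/11891080

u₁ = (5 + 28/5)/2 = 53/10.
u₂ = (53/10 + 28/(53/10))/2 = 5609/1060.
u₃ = (5609/1060 + 28/(5609/1060))/2 = 62921681/11891080.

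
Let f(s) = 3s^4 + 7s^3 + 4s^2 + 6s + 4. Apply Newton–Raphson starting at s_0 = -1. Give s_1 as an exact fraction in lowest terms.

-5/7

f'(s) = 12s^3 + 21s^2 + 8s + 6.
f(-1) = -2, f'(-1) = 7, so s_1 = (-1) - (-2)/7 = -5/7.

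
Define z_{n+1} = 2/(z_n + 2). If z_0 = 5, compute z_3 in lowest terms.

16/23

z_1 = 2/(5 + 2) = 2/7.
z_2 = 2/(2/7 + 2) = 7/8.
z_3 = 2/(7/8 + 2) = 16/23.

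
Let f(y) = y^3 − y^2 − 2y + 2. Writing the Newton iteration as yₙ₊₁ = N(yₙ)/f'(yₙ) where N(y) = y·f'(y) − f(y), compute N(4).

110

f'(y) = 3y^2 − 2y − 2.
N(y) = y·f'(y) − f(y) = y·(3y^2 − 2y − 2) − (y^3 − y^2 − 2y + 2) = 2y^3 − y^2 − 2.
N(4) = 110.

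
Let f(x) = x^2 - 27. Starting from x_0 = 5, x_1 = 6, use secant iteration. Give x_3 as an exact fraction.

213/41

f(5) = -2, f(6) = 9. x_2 = 6 - 9·(6 - 5)/(9 - (-2)) = 57/11.
f(6) = 9, f(57/11) = -18/121. x_3 = (57/11) - (-18/121)·((57/11) - 6)/((-18/121) - 9) = 213/41.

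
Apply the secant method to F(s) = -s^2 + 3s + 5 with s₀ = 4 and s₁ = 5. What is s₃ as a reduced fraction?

155/37

F(4) = 1, F(5) = -5. s₂ = 5 - (-5)·(5 - 4)/((-5) - 1) = 25/6.
F(5) = -5, F(25/6) = 5/36. s₃ = (25/6) - (5/36)·((25/6) - 5)/((5/36) - (-5)) = 155/37.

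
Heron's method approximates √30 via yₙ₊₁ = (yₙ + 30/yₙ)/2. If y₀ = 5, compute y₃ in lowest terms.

116161/21208

y₁ = (5 + 30/5)/2 = 11/2.
y₂ = (11/2 + 30/(11/2))/2 = 241/44.
y₃ = (241/44 + 30/(241/44))/2 = 116161/21208.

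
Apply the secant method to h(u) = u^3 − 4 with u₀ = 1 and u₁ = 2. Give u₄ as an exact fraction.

2056682/1292353

h(1) = −3, h(2) = 4. u₂ = 2 − 4·(2 − 1)/(4 − (−3)) = 10/7.
h(2) = 4, h(10/7) = −372/343. u₃ = (10/7) − (−372/343)·((10/7) − 2)/((−372/343) − 4) = 169/109.
h(10/7) = −372/343, h(169/109) = −353307/1295029. u₄ = (169/109) − (−353307/1295029)·((169/109) − (10/7))/((−353307/1295029) − (−372/343)) = 2056682/1292353.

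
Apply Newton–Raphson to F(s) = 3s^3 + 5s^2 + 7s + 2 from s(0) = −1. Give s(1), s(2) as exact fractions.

s(1) = −1/2, s(2) = −6/17

F'(s) = 9s^2 + 10s + 7.
F(−1) = −3, F'(−1) = 6, so s(1) = (−1) − (−3)/6 = −1/2.
F(−1/2) = −5/8, F'(−1/2) = 17/4, so s(2) = (−1/2) − (−5/8)/(17/4) = −6/17.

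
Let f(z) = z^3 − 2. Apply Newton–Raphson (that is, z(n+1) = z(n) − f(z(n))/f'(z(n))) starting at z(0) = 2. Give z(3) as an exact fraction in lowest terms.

125116/99225

f'(z) = 3z^2.
f(2) = 6, f'(2) = 12, so z(1) = 2 − 6/12 = 3/2.
f(3/2) = 11/8, f'(3/2) = 27/4, so z(2) = (3/2) − (11/8)/(27/4) = 35/27.
f(35/27) = 3509/19683, f'(35/27) = 1225/243, so z(3) = (35/27) − (3509/19683)/(1225/243) = 125116/99225.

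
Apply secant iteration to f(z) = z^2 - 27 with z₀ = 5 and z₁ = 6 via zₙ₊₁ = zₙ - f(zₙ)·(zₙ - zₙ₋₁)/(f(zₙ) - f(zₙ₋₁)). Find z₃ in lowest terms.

213/41

f(5) = -2, f(6) = 9. z₂ = 6 - 9·(6 - 5)/(9 - (-2)) = 57/11.
f(6) = 9, f(57/11) = -18/121. z₃ = (57/11) - (-18/121)·((57/11) - 6)/((-18/121) - 9) = 213/41.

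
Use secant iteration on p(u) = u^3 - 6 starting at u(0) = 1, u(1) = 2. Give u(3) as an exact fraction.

459/254

p(1) = -5, p(2) = 2. u(2) = 2 - 2·(2 - 1)/(2 - (-5)) = 12/7.
p(2) = 2, p(12/7) = -330/343. u(3) = (12/7) - (-330/343)·((12/7) - 2)/((-330/343) - 2) = 459/254.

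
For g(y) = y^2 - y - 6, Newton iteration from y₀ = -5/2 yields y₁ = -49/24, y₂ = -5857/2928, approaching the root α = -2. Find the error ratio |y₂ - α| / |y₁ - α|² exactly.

y₁ - α = -49/24 - (-2) = -49/24 + 2 = -1/24, so |y₁ - α| = 1/24.
y₂ - α = -5857/2928 - (-2) = -5857/2928 + 2 = -1/2928, so |y₂ - α| = 1/2928.
|y₁ - α|² = 1/576.
Ratio = (1/2928) / (1/576) = 12/61.

12/61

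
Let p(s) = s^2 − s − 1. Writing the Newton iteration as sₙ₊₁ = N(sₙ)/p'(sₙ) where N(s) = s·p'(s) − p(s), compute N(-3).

p'(s) = 2s − 1.
N(s) = s·p'(s) − p(s) = s·(2s − 1) − (s^2 − s − 1) = s^2 + 1.
N(-3) = 10.

10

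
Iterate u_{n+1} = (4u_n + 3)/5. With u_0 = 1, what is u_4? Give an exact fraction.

u_1 = (4·1 + 3)/5 = 7/5.
u_2 = (4·(7/5) + 3)/5 = 43/25.
u_3 = (4·(43/25) + 3)/5 = 247/125.
u_4 = (4·(247/125) + 3)/5 = 1363/625.

1363/625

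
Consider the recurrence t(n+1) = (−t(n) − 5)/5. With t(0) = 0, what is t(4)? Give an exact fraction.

t(1) = (−0 − 5)/5 = −1.
t(2) = (−(−1) − 5)/5 = −4/5.
t(3) = (−(−4/5) − 5)/5 = −21/25.
t(4) = (−(−21/25) − 5)/5 = −104/125.

−104/125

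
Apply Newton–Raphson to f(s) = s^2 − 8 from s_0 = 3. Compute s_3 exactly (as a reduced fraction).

f'(s) = 2s.
f(3) = 1, f'(3) = 6, so s_1 = 3 − 1/6 = 17/6.
f(17/6) = 1/36, f'(17/6) = 17/3, so s_2 = (17/6) − (1/36)/(17/3) = 577/204.
f(577/204) = 1/41616, f'(577/204) = 577/102, so s_3 = (577/204) − (1/41616)/(577/102) = 665857/235416.

665857/235416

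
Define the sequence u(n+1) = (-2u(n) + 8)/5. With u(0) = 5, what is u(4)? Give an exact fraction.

776/625

u(1) = (-2·5 + 8)/5 = -2/5.
u(2) = (-2·(-2/5) + 8)/5 = 44/25.
u(3) = (-2·(44/25) + 8)/5 = 112/125.
u(4) = (-2·(112/125) + 8)/5 = 776/625.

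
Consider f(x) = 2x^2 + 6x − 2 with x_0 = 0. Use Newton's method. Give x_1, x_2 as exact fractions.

f'(x) = 4x + 6.
f(0) = −2, f'(0) = 6, so x_1 = 0 − (−2)/6 = 1/3.
f(1/3) = 2/9, f'(1/3) = 22/3, so x_2 = (1/3) − (2/9)/(22/3) = 10/33.

x_1 = 1/3, x_2 = 10/33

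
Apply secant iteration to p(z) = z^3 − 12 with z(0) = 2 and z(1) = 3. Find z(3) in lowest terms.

5602/2469

p(2) = −4, p(3) = 15. z(2) = 3 − 15·(3 − 2)/(15 − (−4)) = 42/19.
p(3) = 15, p(42/19) = −8220/6859. z(3) = (42/19) − (−8220/6859)·((42/19) − 3)/((−8220/6859) − 15) = 5602/2469.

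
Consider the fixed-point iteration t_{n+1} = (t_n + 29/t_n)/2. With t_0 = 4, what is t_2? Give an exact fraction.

t_1 = (4 + 29/4)/2 = 45/8.
t_2 = (45/8 + 29/(45/8))/2 = 3881/720.

3881/720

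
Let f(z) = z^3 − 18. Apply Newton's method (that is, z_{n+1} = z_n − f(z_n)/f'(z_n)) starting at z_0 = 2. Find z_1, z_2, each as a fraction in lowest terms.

f'(z) = 3z^2.
f(2) = −10, f'(2) = 12, so z_1 = 2 − (−10)/12 = 17/6.
f(17/6) = 1025/216, f'(17/6) = 289/12, so z_2 = (17/6) − (1025/216)/(289/12) = 6857/2601.

z_1 = 17/6, z_2 = 6857/2601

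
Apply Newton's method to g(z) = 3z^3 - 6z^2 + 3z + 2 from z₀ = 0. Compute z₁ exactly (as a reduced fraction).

g'(z) = 9z^2 - 12z + 3.
g(0) = 2, g'(0) = 3, so z₁ = 0 - 2/3 = -2/3.

-2/3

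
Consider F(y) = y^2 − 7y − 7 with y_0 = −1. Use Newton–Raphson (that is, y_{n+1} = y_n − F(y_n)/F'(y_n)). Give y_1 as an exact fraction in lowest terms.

F'(y) = 2y − 7.
F(−1) = 1, F'(−1) = −9, so y_1 = (−1) − 1/(−9) = −8/9.

−8/9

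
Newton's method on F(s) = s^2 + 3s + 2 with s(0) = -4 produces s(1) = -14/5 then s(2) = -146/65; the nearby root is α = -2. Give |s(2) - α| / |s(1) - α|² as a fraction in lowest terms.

5/13

s(1) - α = -14/5 - (-2) = -14/5 + 2 = -4/5, so |s(1) - α| = 4/5.
s(2) - α = -146/65 - (-2) = -146/65 + 2 = -16/65, so |s(2) - α| = 16/65.
|s(1) - α|² = 16/25.
Ratio = (16/65) / (16/25) = 5/13.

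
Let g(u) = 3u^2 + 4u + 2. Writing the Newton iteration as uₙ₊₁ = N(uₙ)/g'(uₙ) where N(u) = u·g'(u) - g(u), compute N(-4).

46

g'(u) = 6u + 4.
N(u) = u·g'(u) - g(u) = u·(6u + 4) - (3u^2 + 4u + 2) = 3u^2 - 2.
N(-4) = 46.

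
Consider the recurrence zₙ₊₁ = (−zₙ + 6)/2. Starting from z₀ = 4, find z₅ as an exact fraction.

z₁ = (−4 + 6)/2 = 1.
z₂ = (−1 + 6)/2 = 5/2.
z₃ = (−(5/2) + 6)/2 = 7/4.
z₄ = (−(7/4) + 6)/2 = 17/8.
z₅ = (−(17/8) + 6)/2 = 31/16.

31/16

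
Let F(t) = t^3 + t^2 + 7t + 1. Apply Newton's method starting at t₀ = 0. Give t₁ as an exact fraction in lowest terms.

F'(t) = 3t^2 + 2t + 7.
F(0) = 1, F'(0) = 7, so t₁ = 0 − 1/7 = −1/7.

−1/7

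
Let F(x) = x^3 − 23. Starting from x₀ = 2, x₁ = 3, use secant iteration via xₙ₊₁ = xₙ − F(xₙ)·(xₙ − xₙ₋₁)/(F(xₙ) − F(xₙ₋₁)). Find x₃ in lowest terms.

F(2) = −15, F(3) = 4. x₂ = 3 − 4·(3 − 2)/(4 − (−15)) = 53/19.
F(3) = 4, F(53/19) = −8880/6859. x₃ = (53/19) − (−8880/6859)·((53/19) − 3)/((−8880/6859) − 4) = 25793/9079.

25793/9079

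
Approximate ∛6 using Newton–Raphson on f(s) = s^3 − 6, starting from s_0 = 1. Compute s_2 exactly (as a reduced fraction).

f'(s) = 3s^2.
f(1) = −5, f'(1) = 3, so s_1 = 1 − (−5)/3 = 8/3.
f(8/3) = 350/27, f'(8/3) = 64/3, so s_2 = (8/3) − (350/27)/(64/3) = 593/288.

593/288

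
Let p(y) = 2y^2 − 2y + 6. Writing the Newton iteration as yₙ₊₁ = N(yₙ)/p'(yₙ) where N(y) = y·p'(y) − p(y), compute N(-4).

26

p'(y) = 4y − 2.
N(y) = y·p'(y) − p(y) = y·(4y − 2) − (2y^2 − 2y + 6) = 2y^2 − 6.
N(-4) = 26.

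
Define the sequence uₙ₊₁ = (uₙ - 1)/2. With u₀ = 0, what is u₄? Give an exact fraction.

-15/16

u₁ = (0 - 1)/2 = -1/2.
u₂ = ((-1/2) - 1)/2 = -3/4.
u₃ = ((-3/4) - 1)/2 = -7/8.
u₄ = ((-7/8) - 1)/2 = -15/16.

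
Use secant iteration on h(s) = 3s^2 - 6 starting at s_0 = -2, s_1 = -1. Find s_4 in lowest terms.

h(-2) = 6, h(-1) = -3. s_2 = (-1) - (-3)·((-1) - (-2))/((-3) - 6) = -4/3.
h(-1) = -3, h(-4/3) = -2/3. s_3 = (-4/3) - (-2/3)·((-4/3) - (-1))/((-2/3) - (-3)) = -10/7.
h(-4/3) = -2/3, h(-10/7) = 6/49. s_4 = (-10/7) - (6/49)·((-10/7) - (-4/3))/((6/49) - (-2/3)) = -41/29.

-41/29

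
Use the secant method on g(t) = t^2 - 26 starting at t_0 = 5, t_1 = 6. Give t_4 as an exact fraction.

34862/6837

g(5) = -1, g(6) = 10. t_2 = 6 - 10·(6 - 5)/(10 - (-1)) = 56/11.
g(6) = 10, g(56/11) = -10/121. t_3 = (56/11) - (-10/121)·((56/11) - 6)/((-10/121) - 10) = 311/61.
g(56/11) = -10/121, g(311/61) = -25/3721. t_4 = (311/61) - (-25/3721)·((311/61) - (56/11))/((-25/3721) - (-10/121)) = 34862/6837.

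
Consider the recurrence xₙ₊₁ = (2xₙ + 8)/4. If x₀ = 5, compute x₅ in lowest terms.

129/32

x₁ = (2·5 + 8)/4 = 9/2.
x₂ = (2·(9/2) + 8)/4 = 17/4.
x₃ = (2·(17/4) + 8)/4 = 33/8.
x₄ = (2·(33/8) + 8)/4 = 65/16.
x₅ = (2·(65/16) + 8)/4 = 129/32.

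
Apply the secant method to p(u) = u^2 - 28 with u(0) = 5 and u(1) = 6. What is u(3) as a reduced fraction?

164/31

p(5) = -3, p(6) = 8. u(2) = 6 - 8·(6 - 5)/(8 - (-3)) = 58/11.
p(6) = 8, p(58/11) = -24/121. u(3) = (58/11) - (-24/121)·((58/11) - 6)/((-24/121) - 8) = 164/31.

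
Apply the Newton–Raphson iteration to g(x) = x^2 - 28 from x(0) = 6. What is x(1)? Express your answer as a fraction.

g'(x) = 2x.
g(6) = 8, g'(6) = 12, so x(1) = 6 - 8/12 = 16/3.

16/3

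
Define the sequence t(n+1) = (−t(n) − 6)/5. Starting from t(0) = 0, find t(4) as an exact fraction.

t(1) = (−0 − 6)/5 = −6/5.
t(2) = (−(−6/5) − 6)/5 = −24/25.
t(3) = (−(−24/25) − 6)/5 = −126/125.
t(4) = (−(−126/125) − 6)/5 = −624/625.

−624/625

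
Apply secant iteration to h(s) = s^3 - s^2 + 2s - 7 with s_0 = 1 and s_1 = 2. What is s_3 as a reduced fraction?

h(1) = -5, h(2) = 1. s_2 = 2 - 1·(2 - 1)/(1 - (-5)) = 11/6.
h(2) = 1, h(11/6) = -115/216. s_3 = (11/6) - (-115/216)·((11/6) - 2)/((-115/216) - 1) = 626/331.

626/331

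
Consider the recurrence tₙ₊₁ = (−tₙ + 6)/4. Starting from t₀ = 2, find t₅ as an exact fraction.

307/256

t₁ = (−2 + 6)/4 = 1.
t₂ = (−1 + 6)/4 = 5/4.
t₃ = (−(5/4) + 6)/4 = 19/16.
t₄ = (−(19/16) + 6)/4 = 77/64.
t₅ = (−(77/64) + 6)/4 = 307/256.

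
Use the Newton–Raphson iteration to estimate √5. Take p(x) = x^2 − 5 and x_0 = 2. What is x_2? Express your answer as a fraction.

161/72

p'(x) = 2x.
p(2) = −1, p'(2) = 4, so x_1 = 2 − (−1)/4 = 9/4.
p(9/4) = 1/16, p'(9/4) = 9/2, so x_2 = (9/4) − (1/16)/(9/2) = 161/72.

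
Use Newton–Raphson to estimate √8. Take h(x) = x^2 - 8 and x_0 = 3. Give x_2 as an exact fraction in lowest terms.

h'(x) = 2x.
h(3) = 1, h'(3) = 6, so x_1 = 3 - 1/6 = 17/6.
h(17/6) = 1/36, h'(17/6) = 17/3, so x_2 = (17/6) - (1/36)/(17/3) = 577/204.

577/204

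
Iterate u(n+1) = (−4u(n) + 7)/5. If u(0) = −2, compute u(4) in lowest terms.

u(1) = (−4·(−2) + 7)/5 = 3.
u(2) = (−4·3 + 7)/5 = −1.
u(3) = (−4·(−1) + 7)/5 = 11/5.
u(4) = (−4·(11/5) + 7)/5 = −9/25.

−9/25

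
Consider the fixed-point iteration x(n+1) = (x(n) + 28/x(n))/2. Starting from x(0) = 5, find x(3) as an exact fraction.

x(1) = (5 + 28/5)/2 = 53/10.
x(2) = (53/10 + 28/(53/10))/2 = 5609/1060.
x(3) = (5609/1060 + 28/(5609/1060))/2 = 62921681/11891080.

62921681/11891080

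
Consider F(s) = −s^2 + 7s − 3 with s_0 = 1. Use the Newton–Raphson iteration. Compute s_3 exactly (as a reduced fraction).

F'(s) = −2s + 7.
F(1) = 3, F'(1) = 5, so s_1 = 1 − 3/5 = 2/5.
F(2/5) = −9/25, F'(2/5) = 31/5, so s_2 = (2/5) − (−9/25)/(31/5) = 71/155.
F(71/155) = −81/24025, F'(71/155) = 943/155, so s_3 = (71/155) − (−81/24025)/(943/155) = 67034/146165.

67034/146165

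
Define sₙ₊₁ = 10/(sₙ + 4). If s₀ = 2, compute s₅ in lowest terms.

s₁ = 10/(2 + 4) = 5/3.
s₂ = 10/(5/3 + 4) = 30/17.
s₃ = 10/(30/17 + 4) = 85/49.
s₄ = 10/(85/49 + 4) = 490/281.
s₅ = 10/(490/281 + 4) = 1405/807.

1405/807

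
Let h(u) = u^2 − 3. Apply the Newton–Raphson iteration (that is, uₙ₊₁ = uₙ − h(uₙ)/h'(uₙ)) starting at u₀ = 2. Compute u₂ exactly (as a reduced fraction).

97/56

h'(u) = 2u.
h(2) = 1, h'(2) = 4, so u₁ = 2 − 1/4 = 7/4.
h(7/4) = 1/16, h'(7/4) = 7/2, so u₂ = (7/4) − (1/16)/(7/2) = 97/56.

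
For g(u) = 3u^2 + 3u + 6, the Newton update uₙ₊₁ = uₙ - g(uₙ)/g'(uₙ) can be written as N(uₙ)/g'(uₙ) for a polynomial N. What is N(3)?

21

g'(u) = 6u + 3.
N(u) = u·g'(u) - g(u) = u·(6u + 3) - (3u^2 + 3u + 6) = 3u^2 - 6.
N(3) = 21.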